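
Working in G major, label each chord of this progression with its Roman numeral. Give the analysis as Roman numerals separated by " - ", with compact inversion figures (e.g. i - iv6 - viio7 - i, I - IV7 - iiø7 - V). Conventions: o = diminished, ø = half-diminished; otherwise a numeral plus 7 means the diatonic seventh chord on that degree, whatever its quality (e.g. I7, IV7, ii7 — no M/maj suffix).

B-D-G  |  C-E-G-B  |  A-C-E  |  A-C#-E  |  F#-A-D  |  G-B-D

B-D-G has root G, degree 1 in G major, so I6.
C-E-G-B has root C, degree 4 in G major, so IV7.
A-C-E has root A, degree 2 in G major, so ii.
A-C#-E: chromatic; A is V of V, so V/V.
F#-A-D: root D is the dominant; major triad there is V6.
G-B-D has root G, degree 1 in G major, so I.

I6 - IV7 - ii - V/V - V6 - I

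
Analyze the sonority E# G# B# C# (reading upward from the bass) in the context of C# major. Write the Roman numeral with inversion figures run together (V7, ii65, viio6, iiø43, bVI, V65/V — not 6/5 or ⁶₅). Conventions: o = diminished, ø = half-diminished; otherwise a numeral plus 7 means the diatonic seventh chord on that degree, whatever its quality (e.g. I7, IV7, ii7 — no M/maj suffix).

The pitches C#-E#-G#-B# form a major seventh chord rooted on C#.
In C# major, C# is the tonic; the diatonic major seventh chord there is I7.
With E# in the bass the chord is in first inversion, so the figured bass is 65.

I65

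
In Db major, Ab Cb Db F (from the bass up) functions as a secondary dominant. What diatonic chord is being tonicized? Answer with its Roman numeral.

The chord is a dominant seventh chord on Db.
A dominant resolves down a perfect fifth: Db → Gb. In Db major, Gb is scale degree 4, i.e. IV.

IV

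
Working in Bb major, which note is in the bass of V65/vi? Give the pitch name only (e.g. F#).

F#

The applied chord V65/vi is rooted on D: D-F#-A-C.
The figure 65 means first inversion — the third is in the bass.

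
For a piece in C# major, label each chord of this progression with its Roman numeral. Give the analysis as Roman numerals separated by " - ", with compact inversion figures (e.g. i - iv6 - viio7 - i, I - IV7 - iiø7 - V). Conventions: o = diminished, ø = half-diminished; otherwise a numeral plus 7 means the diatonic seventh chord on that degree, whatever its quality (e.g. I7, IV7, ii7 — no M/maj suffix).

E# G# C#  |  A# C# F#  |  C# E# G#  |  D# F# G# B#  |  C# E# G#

I6 - IV6 - I - V43 - I

E#-G#-C#: root C# is the tonic; major triad there is I6.
A#-C#-F#: major triad on F# = scale degree 4 → IV6.
C#-E#-G# has root C#, degree 1 in C# major, so I.
D#-F#-G#-B# has root G#, degree 5 in C# major, so V43.
C#-E#-G#: major triad on C# = scale degree 1 → I.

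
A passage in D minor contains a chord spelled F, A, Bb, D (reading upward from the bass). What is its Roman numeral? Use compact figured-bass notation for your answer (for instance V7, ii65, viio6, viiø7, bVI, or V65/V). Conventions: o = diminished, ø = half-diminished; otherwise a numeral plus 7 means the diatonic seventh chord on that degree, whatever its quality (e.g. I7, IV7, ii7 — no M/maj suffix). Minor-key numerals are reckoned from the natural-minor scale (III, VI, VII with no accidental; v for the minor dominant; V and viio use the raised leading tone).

Stacked in thirds the chord is Bb-D-F-A: a major seventh chord on Bb.
In D minor, Bb is the submediant; the diatonic major seventh chord there is VI7.
With F in the bass the chord is in second inversion, so the figured bass is 43.

VI43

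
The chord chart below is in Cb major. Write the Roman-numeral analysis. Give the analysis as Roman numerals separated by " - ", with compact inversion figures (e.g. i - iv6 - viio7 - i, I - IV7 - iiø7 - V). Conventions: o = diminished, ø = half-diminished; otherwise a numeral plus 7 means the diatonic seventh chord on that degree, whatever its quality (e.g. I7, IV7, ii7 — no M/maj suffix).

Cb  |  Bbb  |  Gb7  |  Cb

Cb has root Cb, degree 1 in Cb major, so I.
Bbb is non-diatonic — bVII, a mixture chord from Cb minor.
Gb7 has root Gb, degree 5 in Cb major, so V7.
Cb has root Cb, degree 1 in Cb major, so I.

I - bVII - V7 - I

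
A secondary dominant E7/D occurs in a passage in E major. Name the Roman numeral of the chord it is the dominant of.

IV

The chord is a dominant seventh chord on E.
A dominant resolves down a perfect fifth: E → A. In E major, A is scale degree 4, i.e. IV.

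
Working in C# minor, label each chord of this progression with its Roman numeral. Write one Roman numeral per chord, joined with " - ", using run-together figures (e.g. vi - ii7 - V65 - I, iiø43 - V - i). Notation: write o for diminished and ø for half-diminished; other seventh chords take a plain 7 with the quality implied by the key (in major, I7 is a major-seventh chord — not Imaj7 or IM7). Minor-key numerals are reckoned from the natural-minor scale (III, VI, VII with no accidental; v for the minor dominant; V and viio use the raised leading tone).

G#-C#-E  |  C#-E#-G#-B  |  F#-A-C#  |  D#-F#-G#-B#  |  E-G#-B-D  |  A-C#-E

G#-C#-E has root C#, degree 1 in C# minor, so i64.
C#-E#-G#-B: a dominant seventh chord on C#, the applied dominant of iv → V7/iv.
F#-A-C# has root F#, degree 4 in C# minor, so iv.
D#-F#-G#-B#: dominant seventh chord on G# = scale degree 5 → V43.
E-G#-B-D: chromatic; E is V of VI, so V7/VI.
A-C#-E has root A, degree 6 in C# minor, so VI.

i64 - V7/iv - iv - V43 - V7/VI - VI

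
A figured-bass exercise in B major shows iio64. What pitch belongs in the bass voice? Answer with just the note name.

iio in B major has root C#; the chord is C#-E-G.
The figure 64 means second inversion — the fifth is in the bass.

G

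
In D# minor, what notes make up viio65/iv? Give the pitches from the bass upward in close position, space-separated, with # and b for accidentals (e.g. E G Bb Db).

viio65/iv is a secondary leading-tone chord. The target iv is G# in D# minor; the applied chord is rooted a semitone below, on F##.
Building a fully diminished seventh chord on F## gives F##-A#-C#-E.
The figured bass 65 indicates first inversion, placing the third (A#) in the bass: A#-C#-E-F##.

A# C# E F##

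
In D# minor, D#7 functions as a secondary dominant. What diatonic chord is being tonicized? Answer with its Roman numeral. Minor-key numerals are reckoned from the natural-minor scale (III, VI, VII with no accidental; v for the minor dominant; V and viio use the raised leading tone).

iv

The chord is a dominant seventh chord on D#.
A dominant resolves down a perfect fifth: D# → G#. In D# minor, G# is scale degree 4, i.e. iv.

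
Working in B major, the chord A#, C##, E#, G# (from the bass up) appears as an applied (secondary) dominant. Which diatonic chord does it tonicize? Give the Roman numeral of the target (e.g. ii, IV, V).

The chord is a dominant seventh chord on A#.
A dominant resolves down a perfect fifth: A# → D#. In B major, D# is scale degree 3, i.e. iii.

iii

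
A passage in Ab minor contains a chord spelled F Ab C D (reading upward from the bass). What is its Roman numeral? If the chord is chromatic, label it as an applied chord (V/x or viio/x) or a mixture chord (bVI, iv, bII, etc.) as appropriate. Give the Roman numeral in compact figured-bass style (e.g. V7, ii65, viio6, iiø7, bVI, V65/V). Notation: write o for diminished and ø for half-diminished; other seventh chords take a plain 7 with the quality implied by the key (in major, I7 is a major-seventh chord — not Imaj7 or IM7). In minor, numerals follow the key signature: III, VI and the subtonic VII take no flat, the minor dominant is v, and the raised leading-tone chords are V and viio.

Stacked in thirds the chord is D-F-Ab-C: a half-diminished seventh chord on D.
D sits a half step below Eb (V in Ab minor); a diminished chord there is the applied leading-tone chord of V.
With F in the bass the chord is in first inversion, so the figured bass is 65.

viiø65/V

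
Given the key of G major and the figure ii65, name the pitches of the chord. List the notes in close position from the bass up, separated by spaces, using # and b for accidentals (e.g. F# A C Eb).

In G major, the supertonic is A, and the diatonic chord built there is a minor seventh chord.
Stacking thirds from A gives A-C-E-G.
The figured bass 65 indicates first inversion, placing the third (C) in the bass: C-E-G-A.

C E G A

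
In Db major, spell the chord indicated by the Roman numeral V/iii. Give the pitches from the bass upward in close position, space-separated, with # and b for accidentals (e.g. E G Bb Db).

The slash means an applied dominant: we want the dominant of iii. In Db major, iii is F minor, and its dominant is built on C.
Building a major triad on C gives C-E-G.

C E G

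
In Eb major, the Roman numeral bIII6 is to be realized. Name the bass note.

bIII in Eb major has root Gb; the chord is Gb-Bb-Db.
The figure 6 means first inversion — the third is in the bass.

Bb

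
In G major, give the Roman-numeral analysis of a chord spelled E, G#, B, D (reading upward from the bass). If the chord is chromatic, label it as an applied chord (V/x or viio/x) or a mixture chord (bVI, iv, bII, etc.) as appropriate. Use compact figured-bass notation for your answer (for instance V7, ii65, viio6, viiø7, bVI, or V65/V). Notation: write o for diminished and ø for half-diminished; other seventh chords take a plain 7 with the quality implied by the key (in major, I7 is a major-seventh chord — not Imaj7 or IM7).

V7/ii

The pitches E-G#-B-D form a dominant seventh chord rooted on E.
E is not a diatonic chord root with this quality in G major, but it lies a perfect fifth above A (ii), so the chord functions as an applied dominant of ii.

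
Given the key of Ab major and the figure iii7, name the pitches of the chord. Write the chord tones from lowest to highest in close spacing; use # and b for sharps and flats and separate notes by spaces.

In Ab major, the mediant is C, and the diatonic chord built there is a minor seventh chord.
Stacking thirds from C gives C-Eb-G-Bb.

C Eb G Bb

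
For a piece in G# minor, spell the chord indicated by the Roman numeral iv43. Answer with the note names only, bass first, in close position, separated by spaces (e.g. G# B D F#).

The numeral's case and figure indicate a minor seventh chord. In G# minor its root, scale degree 4, is C#.
That chord is spelled C#-E-G#-B.
The figured bass 43 indicates second inversion, placing the fifth (G#) in the bass: G#-B-C#-E.

G# B C# E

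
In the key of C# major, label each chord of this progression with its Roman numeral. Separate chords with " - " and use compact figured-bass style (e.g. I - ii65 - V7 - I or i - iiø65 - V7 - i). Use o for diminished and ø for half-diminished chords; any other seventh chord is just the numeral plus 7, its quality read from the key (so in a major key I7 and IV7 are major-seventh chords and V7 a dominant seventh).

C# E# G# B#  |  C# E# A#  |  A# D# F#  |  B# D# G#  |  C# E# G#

I7 - vi6 - ii64 - V6 - I

C#-E#-G#-B# has root C#, degree 1 in C# major, so I7.
C#-E#-A#: minor triad on A# = scale degree 6 → vi6.
A#-D#-F#: minor triad on D# = scale degree 2 → ii64.
B#-D#-G#: root G# is the dominant; major triad there is V6.
C#-E#-G# has root C#, degree 1 in C# major, so I.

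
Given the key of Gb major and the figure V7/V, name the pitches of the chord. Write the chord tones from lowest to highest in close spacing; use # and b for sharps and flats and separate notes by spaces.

The slash means an applied dominant: we want the dominant of V. In Gb major, V is Db major, and its dominant is built on Ab.
Building a dominant seventh chord on Ab gives Ab-C-Eb-Gb.

Ab C Eb Gb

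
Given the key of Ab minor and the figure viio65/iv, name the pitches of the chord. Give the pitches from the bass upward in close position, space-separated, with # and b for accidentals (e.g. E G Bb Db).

The slash marks an applied leading-tone chord: viio of iv. In Ab minor, iv is Db, so the leading tone to it is C, a half step below.
Building a fully diminished seventh chord on C gives C-Eb-Gb-Bbb.
With the 65 figure the chord is in first inversion; from the bass Eb upward in close position it reads Eb-Gb-Bbb-C.

Eb Gb Bbb C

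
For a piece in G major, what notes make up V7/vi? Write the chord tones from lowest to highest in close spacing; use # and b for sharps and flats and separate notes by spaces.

B D# F# A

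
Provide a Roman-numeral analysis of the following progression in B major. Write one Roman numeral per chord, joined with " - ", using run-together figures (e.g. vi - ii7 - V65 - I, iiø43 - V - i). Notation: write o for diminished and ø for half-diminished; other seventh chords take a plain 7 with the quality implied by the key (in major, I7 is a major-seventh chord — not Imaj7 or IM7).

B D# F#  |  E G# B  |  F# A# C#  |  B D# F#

I - IV - V - I

B-D#-F#: major triad on B = scale degree 1 → I.
E-G#-B: root E is the subdominant; major triad there is IV.
F#-A#-C# has root F#, degree 5 in B major, so V.
B-D#-F#: major triad on B = scale degree 1 → I.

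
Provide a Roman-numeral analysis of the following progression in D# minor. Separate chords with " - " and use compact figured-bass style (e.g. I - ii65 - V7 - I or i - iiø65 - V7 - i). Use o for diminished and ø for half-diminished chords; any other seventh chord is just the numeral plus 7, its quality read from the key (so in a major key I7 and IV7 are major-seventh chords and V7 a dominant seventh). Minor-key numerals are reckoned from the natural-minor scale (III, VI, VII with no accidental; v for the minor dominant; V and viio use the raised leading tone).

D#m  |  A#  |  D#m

i - V - i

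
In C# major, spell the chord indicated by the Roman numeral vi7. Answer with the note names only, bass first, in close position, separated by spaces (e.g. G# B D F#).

A# C# E# G#

The numeral's case and figure indicate a minor seventh chord. In C# major its root, the sixth degree, is A#.
Stacking thirds from A# gives A#-C#-E#-G#.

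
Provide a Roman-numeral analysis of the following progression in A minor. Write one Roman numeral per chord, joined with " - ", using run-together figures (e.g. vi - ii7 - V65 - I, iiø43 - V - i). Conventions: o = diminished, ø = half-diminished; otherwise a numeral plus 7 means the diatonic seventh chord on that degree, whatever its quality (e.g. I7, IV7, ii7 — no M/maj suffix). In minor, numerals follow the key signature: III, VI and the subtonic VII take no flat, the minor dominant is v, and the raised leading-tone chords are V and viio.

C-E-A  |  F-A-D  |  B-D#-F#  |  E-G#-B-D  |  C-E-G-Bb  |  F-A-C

i6 - iv6 - V/V - V7 - V7/VI - VI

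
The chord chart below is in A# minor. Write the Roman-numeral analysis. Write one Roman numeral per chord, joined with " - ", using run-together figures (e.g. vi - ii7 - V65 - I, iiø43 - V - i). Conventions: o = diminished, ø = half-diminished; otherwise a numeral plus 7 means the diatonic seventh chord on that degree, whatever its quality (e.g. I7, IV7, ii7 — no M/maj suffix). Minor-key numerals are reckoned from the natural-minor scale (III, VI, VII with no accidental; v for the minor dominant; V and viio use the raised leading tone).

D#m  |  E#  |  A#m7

D#m has root D#, degree 4 in A# minor, so iv.
E# has root E#, degree 5 in A# minor, so V.
A#m7 has root A#, degree 1 in A# minor, so i7.

iv - V - i7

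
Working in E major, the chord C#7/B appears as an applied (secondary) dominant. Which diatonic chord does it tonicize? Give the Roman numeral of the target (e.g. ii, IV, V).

The chord is a dominant seventh chord on C#.
A dominant resolves down a perfect fifth: C# → F#. In E major, F# is scale degree 2, i.e. ii.

ii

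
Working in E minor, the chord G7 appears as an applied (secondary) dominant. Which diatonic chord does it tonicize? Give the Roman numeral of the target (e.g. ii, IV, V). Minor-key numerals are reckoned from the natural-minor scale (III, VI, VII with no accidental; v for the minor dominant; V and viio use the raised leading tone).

The chord is a dominant seventh chord on G.
A dominant resolves down a perfect fifth: G → C. In E minor, C is scale degree 6, i.e. VI.

VI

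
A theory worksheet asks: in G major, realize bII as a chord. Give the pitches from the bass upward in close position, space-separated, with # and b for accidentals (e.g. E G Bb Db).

Ab C Eb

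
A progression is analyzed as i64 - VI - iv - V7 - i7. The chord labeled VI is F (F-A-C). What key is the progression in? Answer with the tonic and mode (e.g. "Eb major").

A minor

VI is given as F-A-C — a major triad with root F.
Counting down 5 scale steps from F places the tonic on A; a major triad on degree 6 is diatonic only in minor.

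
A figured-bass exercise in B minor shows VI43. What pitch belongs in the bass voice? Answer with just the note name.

D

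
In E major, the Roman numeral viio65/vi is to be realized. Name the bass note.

The applied chord viio65/vi is rooted on B#: B#-D#-F#-A.
The figure 65 means first inversion — the third is in the bass.

D#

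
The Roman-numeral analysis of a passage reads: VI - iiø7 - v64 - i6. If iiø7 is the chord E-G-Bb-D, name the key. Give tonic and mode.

D minor

The anchor chord is a half-diminished seventh chord on E, labeled iiø7.
If E is scale degree 2 and the mode makes that degree carry a half-diminished seventh chord, the tonic is D and the mode is minor.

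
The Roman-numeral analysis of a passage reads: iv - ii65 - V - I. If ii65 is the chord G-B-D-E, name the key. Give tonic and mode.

The chord Em7/G is a minor seventh chord rooted on E; its label is ii65.
ii65 on E implies E is the supertonic; that puts the tonic at D, and the lowercase numeral fits major mode.

D major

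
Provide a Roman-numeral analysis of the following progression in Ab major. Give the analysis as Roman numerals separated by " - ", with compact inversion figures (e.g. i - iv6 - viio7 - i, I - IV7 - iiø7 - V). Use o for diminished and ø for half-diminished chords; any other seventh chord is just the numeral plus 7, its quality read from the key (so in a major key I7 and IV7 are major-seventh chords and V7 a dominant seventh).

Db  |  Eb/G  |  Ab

IV - V6 - I

Db: root Db is the subdominant; major triad there is IV.
Eb/G has root Eb, degree 5 in Ab major, so V6.
Ab: root Ab is the tonic; major triad there is I.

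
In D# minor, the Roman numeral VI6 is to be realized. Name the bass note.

VI in D# minor has root B; the chord is B-D#-F#.
The figure 6 means first inversion — the third is in the bass.

D#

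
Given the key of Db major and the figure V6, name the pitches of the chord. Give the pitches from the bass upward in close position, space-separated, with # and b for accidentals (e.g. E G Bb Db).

C Eb Ab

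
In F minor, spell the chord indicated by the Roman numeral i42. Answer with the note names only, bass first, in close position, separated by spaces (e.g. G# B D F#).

The numeral's case and figure indicate a minor seventh chord. In F minor its root, the tonic, is F.
Stacking thirds from F gives F-Ab-C-Eb.
With the 42 figure the chord is in third inversion; from the bass Eb upward in close position it reads Eb-F-Ab-C.

Eb F Ab C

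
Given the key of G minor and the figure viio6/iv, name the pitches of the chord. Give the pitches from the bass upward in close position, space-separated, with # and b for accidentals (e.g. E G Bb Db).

The slash marks an applied leading-tone chord: viio of iv. In G minor, iv is C, so the leading tone to it is B, a half step below.
Building a diminished triad on B gives B-D-F.
The figured bass 6 indicates first inversion, placing the third (D) in the bass: D-F-B.

D F B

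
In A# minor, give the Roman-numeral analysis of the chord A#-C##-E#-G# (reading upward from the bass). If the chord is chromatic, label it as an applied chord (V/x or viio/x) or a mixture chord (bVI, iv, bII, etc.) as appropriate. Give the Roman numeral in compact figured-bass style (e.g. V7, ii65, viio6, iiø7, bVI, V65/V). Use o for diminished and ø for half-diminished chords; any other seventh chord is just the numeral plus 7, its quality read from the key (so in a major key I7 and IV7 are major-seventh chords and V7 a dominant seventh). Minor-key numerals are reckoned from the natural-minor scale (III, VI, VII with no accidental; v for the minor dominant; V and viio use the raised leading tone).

V7/iv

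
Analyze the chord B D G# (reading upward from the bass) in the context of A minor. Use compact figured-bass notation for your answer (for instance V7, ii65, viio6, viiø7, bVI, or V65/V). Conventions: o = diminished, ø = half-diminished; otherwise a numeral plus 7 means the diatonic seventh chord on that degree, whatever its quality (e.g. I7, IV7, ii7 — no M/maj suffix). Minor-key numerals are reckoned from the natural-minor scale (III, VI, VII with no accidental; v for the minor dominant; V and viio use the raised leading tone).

The pitches G#-B-D form a diminished triad rooted on G#.
In A minor, G# is the leading tone; the diatonic diminished triad there is viio.
With B in the bass the chord is in first inversion, so the figured bass is 6.

viio6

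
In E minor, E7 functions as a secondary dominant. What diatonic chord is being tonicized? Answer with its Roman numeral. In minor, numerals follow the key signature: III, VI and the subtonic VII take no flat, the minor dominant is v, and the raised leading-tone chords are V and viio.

iv

The chord is a dominant seventh chord on E.
A dominant resolves down a perfect fifth: E → A. In E minor, A is scale degree 4, i.e. iv.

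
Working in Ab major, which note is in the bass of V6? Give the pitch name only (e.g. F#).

V in Ab major has root Eb; the chord is Eb-G-Bb.
The figure 6 means first inversion — the third is in the bass.

G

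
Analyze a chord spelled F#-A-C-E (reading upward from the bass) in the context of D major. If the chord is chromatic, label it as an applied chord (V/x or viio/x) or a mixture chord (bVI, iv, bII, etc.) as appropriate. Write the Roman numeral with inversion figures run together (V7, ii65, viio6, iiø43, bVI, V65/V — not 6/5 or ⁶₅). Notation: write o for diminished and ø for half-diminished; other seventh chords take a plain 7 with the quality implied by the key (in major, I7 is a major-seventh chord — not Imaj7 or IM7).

The pitches F#-A-C-E form a half-diminished seventh chord rooted on F#.
F# sits a half step below G (IV in D major); a diminished chord there is the applied leading-tone chord of IV.

viiø7/IV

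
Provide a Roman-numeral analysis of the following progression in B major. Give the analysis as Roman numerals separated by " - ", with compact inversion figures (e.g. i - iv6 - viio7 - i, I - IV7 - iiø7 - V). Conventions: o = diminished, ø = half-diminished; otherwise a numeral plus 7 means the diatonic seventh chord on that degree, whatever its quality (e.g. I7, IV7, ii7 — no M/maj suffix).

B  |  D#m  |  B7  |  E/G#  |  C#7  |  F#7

B: root B is the tonic; major triad there is I.
D#m has root D#, degree 3 in B major, so iii.
B7: a dominant seventh chord on B, the applied dominant of IV → V7/IV.
E/G#: root E is the subdominant; major triad there is IV6.
C#7: a dominant seventh chord on C#, the applied dominant of V → V7/V.
F#7: dominant seventh chord on F# = scale degree 5 → V7.

I - iii - V7/IV - IV6 - V7/V - V7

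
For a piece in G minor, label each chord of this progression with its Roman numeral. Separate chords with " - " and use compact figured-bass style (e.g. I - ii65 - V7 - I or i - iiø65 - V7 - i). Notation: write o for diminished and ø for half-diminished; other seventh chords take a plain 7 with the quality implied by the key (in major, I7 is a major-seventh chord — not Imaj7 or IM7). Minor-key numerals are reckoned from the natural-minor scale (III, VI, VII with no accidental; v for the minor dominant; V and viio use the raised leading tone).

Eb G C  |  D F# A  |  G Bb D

iv6 - V - i

Eb-G-C: minor triad on C = scale degree 4 → iv6.
D-F#-A: major triad on D = scale degree 5 → V.
G-Bb-D: root G is the tonic; minor triad there is i.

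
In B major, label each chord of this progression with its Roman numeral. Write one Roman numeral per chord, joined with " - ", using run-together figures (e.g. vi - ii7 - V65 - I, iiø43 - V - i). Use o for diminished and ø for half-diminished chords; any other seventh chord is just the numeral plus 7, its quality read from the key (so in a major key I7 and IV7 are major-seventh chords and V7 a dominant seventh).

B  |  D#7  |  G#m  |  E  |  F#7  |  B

I - V7/vi - vi - IV - V7 - I

B: root B is the tonic; major triad there is I.
D#7 is the secondary dominant of vi (dominant seventh chord on D#): V7/vi.
G#m has root G#, degree 6 in B major, so vi.
E has root E, degree 4 in B major, so IV.
F#7: dominant seventh chord on F# = scale degree 5 → V7.
B: major triad on B = scale degree 1 → I.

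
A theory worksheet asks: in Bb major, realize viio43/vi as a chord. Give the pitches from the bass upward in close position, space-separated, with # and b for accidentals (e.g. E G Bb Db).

C Eb F# A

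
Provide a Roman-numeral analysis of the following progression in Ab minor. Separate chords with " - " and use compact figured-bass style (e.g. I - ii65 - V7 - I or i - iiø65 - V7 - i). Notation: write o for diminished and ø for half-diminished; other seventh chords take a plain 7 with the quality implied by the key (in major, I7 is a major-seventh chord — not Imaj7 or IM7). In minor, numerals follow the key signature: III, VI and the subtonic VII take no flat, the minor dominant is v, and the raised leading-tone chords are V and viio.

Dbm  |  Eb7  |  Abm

Dbm: minor triad on Db = scale degree 4 → iv.
Eb7 has root Eb, degree 5 in Ab minor, so V7.
Abm: minor triad on Ab = scale degree 1 → i.

iv - V7 - i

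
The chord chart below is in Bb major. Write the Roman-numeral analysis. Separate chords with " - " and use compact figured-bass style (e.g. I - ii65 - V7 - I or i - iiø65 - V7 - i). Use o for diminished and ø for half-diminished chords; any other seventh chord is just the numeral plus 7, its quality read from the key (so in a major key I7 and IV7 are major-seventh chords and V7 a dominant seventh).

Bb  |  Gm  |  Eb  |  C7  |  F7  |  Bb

Bb: root Bb is the tonic; major triad there is I.
Gm: minor triad on G = scale degree 6 → vi.
Eb: root Eb is the subdominant; major triad there is IV.
C7 is the secondary dominant of V (dominant seventh chord on C): V7/V.
F7 has root F, degree 5 in Bb major, so V7.
Bb: major triad on Bb = scale degree 1 → I.

I - vi - IV - V7/V - V7 - I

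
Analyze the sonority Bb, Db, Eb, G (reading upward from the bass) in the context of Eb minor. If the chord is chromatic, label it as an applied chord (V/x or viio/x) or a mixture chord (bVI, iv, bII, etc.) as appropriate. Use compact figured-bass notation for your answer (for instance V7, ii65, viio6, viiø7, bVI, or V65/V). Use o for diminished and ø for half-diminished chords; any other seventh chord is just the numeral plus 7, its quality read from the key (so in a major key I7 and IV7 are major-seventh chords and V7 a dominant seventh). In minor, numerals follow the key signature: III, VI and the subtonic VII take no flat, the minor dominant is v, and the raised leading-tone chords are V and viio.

Stacked in thirds the chord is Eb-G-Bb-Db: a dominant seventh chord on Eb.
Eb is not a diatonic chord root with this quality in Eb minor, but it lies a perfect fifth above Ab (iv), so the chord functions as an applied dominant of iv.
With Bb in the bass the chord is in second inversion, so the figured bass is 43.

V43/iv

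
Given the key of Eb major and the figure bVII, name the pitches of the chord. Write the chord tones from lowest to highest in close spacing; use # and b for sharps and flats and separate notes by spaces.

Db F Ab

Scale degree 7 in Eb major is D; lowering it a half step gives Db. bVII is a major triad on the lowered seventh degree (the subtonic), borrowed from the parallel minor.
So the chord is Db-F-Ab.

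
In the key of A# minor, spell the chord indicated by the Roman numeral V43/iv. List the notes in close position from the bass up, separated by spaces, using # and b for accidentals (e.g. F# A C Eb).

V43/iv is a secondary dominant — the dominant seventh of iv. iv in A# minor is D#, so the applied chord's root is A#, a perfect fifth above.
Building a dominant seventh chord on A# gives A#-C##-E#-G#.
With the 43 figure the chord is in second inversion; from the bass E# upward in close position it reads E#-G#-A#-C##.

E# G# A# C##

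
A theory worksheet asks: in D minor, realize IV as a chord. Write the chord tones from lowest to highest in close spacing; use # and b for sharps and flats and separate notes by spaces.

G B D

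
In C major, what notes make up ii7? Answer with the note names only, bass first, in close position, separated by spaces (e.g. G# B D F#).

D F A C

In C major, the second degree is D, and the diatonic chord built there is a minor seventh chord.
Stacking thirds from D gives D-F-A-C.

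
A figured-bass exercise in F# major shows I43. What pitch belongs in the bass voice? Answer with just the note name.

I in F# major has root F#; the chord is F#-A#-C#-E#.
The figure 43 means second inversion — the fifth is in the bass.

C#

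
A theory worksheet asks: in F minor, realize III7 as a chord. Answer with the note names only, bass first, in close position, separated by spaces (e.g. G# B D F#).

Ab C Eb G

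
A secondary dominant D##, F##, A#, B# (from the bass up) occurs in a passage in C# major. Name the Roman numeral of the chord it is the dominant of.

iii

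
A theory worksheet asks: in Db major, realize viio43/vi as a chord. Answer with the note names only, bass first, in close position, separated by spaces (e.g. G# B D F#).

viio43/vi is a secondary leading-tone chord. The target vi is Bb in Db major; the applied chord is rooted a semitone below, on A.
Building a fully diminished seventh chord on A gives A-C-Eb-Gb.
With the 43 figure the chord is in second inversion; from the bass Eb upward in close position it reads Eb-Gb-A-C.

Eb Gb A C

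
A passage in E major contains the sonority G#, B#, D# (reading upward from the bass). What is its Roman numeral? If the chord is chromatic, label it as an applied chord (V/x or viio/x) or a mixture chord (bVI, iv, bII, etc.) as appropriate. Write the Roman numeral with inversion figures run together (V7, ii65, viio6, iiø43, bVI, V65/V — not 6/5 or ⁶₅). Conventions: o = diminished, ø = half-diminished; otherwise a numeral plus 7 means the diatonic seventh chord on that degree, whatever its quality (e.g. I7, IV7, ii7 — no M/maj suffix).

V/vi

Stacked in thirds the chord is G#-B#-D#: a major triad on G#.
G# is not a diatonic chord root with this quality in E major, but it lies a perfect fifth above C# (vi), so the chord functions as an applied dominant of vi.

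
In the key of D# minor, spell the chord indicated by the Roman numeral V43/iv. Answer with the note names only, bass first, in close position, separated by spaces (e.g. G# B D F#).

V43/iv is a secondary dominant — the dominant seventh of iv. iv in D# minor is G#, so the applied chord's root is D#, a perfect fifth above.
Building a dominant seventh chord on D# gives D#-F##-A#-C#.
The figured bass 43 indicates second inversion, placing the fifth (A#) in the bass: A#-C#-D#-F##.

A# C# D# F##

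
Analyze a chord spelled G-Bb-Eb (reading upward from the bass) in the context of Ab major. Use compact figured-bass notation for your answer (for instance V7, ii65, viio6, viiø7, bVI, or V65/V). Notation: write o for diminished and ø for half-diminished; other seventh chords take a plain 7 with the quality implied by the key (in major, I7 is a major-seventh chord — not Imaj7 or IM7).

V6

Stacked in thirds the chord is Eb-G-Bb: a major triad on Eb.
Eb is scale degree 5 in Ab major, and a major triad on that degree is written V.
With G in the bass the chord is in first inversion, so the figured bass is 6.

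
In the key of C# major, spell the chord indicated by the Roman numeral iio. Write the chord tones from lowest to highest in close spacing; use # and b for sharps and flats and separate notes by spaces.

D# F# A

iio is the diminished supertonic triad, borrowed from the parallel minor. In C# major that root is D#.
So the chord is D#-F#-A, a diminished triad.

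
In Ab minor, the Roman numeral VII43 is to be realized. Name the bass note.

Db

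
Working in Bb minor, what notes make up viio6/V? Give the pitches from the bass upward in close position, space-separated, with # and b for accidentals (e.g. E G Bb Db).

viio6/V is a secondary leading-tone chord. The target V is F in Bb minor; the applied chord is rooted a semitone below, on E.
Building a diminished triad on E gives E-G-Bb.
The figured bass 6 indicates first inversion, placing the third (G) in the bass: G-Bb-E.

G Bb E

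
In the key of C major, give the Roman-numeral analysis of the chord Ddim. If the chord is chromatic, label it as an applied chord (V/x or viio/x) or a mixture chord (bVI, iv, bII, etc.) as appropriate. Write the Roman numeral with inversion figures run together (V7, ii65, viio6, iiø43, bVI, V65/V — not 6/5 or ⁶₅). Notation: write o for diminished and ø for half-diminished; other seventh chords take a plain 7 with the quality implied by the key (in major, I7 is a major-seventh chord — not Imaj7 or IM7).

Stacked in thirds the chord is D-F-Ab: a diminished triad on D.
D is the second degree of C major. This is the diminished supertonic triad, borrowed from the parallel minor.

iio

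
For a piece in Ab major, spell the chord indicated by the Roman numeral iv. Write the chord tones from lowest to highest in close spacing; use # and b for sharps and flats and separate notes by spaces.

iv is the minor subdominant, borrowed from the parallel minor. In Ab major that root is Db.
So the chord is Db-Fb-Ab.

Db Fb Ab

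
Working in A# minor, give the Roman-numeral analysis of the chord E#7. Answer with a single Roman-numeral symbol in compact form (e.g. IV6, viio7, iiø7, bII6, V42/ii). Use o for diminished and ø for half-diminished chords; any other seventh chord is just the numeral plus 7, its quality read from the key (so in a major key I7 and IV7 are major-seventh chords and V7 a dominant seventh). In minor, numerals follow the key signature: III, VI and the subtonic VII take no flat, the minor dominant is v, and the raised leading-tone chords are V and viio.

V7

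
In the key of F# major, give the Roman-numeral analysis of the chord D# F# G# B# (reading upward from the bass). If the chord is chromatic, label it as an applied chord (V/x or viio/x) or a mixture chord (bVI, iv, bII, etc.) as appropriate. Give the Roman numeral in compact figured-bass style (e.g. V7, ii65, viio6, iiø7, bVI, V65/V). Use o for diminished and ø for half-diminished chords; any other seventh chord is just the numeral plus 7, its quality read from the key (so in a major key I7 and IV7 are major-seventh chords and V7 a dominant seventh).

V43/V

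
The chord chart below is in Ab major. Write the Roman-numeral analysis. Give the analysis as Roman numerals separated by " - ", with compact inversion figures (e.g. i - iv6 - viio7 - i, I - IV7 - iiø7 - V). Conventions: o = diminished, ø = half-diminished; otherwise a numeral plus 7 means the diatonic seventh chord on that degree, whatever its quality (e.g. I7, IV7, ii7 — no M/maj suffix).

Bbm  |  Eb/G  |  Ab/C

ii - V6 - I6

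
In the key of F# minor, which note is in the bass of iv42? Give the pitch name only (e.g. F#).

A

iv in F# minor has root B; the chord is B-D-F#-A.
The figure 42 means third inversion — the seventh is in the bass.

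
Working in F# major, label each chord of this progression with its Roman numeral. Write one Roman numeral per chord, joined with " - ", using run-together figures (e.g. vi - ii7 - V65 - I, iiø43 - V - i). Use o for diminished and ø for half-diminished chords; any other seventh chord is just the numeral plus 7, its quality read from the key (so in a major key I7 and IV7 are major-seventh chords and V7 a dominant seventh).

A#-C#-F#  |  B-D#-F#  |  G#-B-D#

I6 - IV - ii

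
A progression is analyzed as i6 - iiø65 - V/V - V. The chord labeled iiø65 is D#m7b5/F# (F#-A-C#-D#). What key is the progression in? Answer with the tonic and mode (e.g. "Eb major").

C# minor

The chord D#m7b5/F# is a half-diminished seventh chord rooted on D#; its label is iiø65.
iiø65 on D# implies D# is the supertonic; that puts the tonic at C#, and the lowercase numeral fits minor mode.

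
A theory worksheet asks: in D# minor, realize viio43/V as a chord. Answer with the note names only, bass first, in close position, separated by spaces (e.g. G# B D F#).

D# F# G## B#

viio43/V is a secondary leading-tone chord. The target V is A# in D# minor; the applied chord is rooted a semitone below, on G##.
Building a fully diminished seventh chord on G## gives G##-B#-D#-F#.
With the 43 figure the chord is in second inversion; from the bass D# upward in close position it reads D#-F#-G##-B#.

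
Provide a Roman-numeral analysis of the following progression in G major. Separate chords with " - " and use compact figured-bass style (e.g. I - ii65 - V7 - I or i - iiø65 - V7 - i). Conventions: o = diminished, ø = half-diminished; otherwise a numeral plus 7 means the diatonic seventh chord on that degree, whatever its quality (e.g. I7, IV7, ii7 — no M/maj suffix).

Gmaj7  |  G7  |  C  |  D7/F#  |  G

I7 - V7/IV - IV - V65 - I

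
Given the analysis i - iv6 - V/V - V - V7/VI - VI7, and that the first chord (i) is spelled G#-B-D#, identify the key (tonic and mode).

The anchor chord is a minor triad on G#, labeled i.
If G# is scale degree 1 and the mode makes that degree carry a minor triad, the tonic is G# and the mode is minor.

G# minor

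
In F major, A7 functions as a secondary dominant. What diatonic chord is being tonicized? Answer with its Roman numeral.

vi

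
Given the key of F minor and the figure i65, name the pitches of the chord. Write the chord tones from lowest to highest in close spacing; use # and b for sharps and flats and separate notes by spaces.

In F minor, the tonic is F, and the diatonic chord built there is a minor seventh chord.
That chord is spelled F-Ab-C-Eb.
The figured bass 65 indicates first inversion, placing the third (Ab) in the bass: Ab-C-Eb-F.

Ab C Eb F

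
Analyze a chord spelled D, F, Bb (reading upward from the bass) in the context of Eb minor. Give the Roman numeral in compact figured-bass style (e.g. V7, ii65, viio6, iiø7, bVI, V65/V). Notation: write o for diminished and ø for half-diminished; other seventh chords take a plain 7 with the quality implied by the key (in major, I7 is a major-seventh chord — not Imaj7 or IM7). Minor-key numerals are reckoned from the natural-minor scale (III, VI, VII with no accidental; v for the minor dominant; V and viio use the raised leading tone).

V6

The pitches Bb-D-F form a major triad rooted on Bb.
In Eb minor, Bb is the dominant; the diatonic major triad there is V.
With D in the bass the chord is in first inversion, so the figured bass is 6.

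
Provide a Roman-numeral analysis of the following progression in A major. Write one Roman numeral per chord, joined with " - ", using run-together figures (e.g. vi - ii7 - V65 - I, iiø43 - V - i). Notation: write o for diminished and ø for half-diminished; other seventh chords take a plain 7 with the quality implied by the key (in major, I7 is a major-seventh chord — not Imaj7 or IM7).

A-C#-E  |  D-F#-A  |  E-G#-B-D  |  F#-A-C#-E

A-C#-E: major triad on A = scale degree 1 → I.
D-F#-A: major triad on D = scale degree 4 → IV.
E-G#-B-D: dominant seventh chord on E = scale degree 5 → V7.
F#-A-C#-E: minor seventh chord on F# = scale degree 6 → vi7.

I - IV - V7 - vi7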